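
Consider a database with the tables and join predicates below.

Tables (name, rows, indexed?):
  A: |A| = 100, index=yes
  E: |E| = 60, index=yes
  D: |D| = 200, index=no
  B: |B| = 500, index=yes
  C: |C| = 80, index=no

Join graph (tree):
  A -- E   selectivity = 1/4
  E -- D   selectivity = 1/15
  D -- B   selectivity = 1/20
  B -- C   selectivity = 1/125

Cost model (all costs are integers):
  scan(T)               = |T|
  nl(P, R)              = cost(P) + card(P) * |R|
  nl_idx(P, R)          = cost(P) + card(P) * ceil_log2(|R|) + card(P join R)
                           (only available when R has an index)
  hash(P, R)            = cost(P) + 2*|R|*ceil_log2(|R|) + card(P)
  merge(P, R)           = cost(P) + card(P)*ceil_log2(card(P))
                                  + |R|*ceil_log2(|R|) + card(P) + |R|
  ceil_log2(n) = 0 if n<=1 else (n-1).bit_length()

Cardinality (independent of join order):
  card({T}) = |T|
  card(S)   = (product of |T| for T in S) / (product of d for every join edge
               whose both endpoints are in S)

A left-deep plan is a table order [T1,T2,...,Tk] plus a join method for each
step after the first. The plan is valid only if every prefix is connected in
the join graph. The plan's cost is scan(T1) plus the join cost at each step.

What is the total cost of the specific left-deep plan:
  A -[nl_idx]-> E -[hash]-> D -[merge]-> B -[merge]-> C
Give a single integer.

step 1: scan A: cost=100, card=100
step 2: join E via nl_idx
    card(P join E) = 100*60/(4) = 1500
    cost = 100 + 100*6 + 1500 = 2200
step 3: join D via hash
    card(P join D) = 1500*200/(15) = 20000
    cost = 2200 + 2*200*8 + 1500 = 6900
step 4: join B via merge
    card(P join B) = 20000*500/(20) = 500000
    cost = 6900 + 20000*15 + 500*9 + 20000 + 500 = 331900
step 5: join C via merge
    card(P join C) = 500000*80/(125) = 320000
    cost = 331900 + 500000*19 + 80*7 + 500000 + 80 = 10332540

10332540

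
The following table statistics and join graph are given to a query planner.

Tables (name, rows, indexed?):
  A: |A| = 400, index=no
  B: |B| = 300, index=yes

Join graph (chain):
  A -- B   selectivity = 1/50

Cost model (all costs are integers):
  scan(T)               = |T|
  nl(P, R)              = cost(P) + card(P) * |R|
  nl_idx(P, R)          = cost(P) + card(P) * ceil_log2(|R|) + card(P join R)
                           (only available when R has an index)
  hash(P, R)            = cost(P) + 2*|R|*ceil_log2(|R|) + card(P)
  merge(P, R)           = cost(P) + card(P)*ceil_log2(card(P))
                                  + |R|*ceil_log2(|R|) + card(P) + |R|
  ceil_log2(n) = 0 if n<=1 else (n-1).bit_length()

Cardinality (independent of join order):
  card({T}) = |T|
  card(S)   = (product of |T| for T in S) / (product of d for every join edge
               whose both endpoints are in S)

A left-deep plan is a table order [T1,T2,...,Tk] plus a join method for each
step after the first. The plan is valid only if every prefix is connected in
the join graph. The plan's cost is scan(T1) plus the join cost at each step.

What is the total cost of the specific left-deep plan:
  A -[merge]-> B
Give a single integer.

7400

step 1: scan A: cost=400, card=400
step 2: join B via merge
    card(P join B) = 400*300/(50) = 2400
    cost = 400 + 400*9 + 300*9 + 400 + 300 = 7400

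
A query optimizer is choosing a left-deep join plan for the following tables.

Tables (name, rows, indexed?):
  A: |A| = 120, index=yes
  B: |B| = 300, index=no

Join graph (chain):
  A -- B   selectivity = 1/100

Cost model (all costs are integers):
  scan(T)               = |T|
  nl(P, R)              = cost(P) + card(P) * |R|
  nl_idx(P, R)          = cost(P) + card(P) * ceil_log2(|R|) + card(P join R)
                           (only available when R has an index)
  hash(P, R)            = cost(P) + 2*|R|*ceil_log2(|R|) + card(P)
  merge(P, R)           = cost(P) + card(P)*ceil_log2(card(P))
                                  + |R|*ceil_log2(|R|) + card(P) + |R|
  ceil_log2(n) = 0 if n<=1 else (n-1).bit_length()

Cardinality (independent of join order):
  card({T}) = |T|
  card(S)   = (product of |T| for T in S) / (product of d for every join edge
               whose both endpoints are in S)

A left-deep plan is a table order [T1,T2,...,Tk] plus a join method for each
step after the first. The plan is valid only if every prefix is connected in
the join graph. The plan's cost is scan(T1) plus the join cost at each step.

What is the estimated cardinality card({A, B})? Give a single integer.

360

Tables in S: A(120), B(300)
Edges inside S: A-B(d=100)
numerator = 120 * 300 = 36000
denominator = 100 = 100
card(S) = 36000 / 100 = 360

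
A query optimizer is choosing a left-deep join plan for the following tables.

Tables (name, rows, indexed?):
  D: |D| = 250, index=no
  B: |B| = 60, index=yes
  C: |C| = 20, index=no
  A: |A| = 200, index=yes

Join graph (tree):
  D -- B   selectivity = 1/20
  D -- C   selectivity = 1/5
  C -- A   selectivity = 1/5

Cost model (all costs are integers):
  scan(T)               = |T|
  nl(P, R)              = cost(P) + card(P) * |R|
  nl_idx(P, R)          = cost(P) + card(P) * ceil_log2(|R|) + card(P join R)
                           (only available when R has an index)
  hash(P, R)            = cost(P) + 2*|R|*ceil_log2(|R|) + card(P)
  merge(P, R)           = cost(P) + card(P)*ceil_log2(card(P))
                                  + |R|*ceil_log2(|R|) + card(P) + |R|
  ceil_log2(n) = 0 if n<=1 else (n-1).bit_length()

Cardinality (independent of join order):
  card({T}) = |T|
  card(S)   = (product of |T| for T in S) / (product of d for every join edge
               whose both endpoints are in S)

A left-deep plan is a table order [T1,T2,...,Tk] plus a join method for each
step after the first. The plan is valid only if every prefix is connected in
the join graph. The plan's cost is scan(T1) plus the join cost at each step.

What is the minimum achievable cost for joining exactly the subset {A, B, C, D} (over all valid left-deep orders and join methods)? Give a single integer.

Selinger DP over subsets of {A,B,C,D}:
  {D}: scan cost=250, card=250
  {B}: scan cost=60, card=60
  {C}: scan cost=20, card=20
  {A}: scan cost=200, card=200
  {BD}: card=750; try (B,hash)→1220, (B,nl_idx)→2500, (D,merge)→2730, (B,merge)→2920, (D,hash)→4120, (D,nl)→15060 …(+1); best=1220 via (B,hash)
  {CD}: card=1000; try (C,hash)→700, (D,merge)→2390, (C,merge)→2620, (D,hash)→4040, (D,nl)→5020, (C,nl)→5250; best=700 via (C,hash)
  {AC}: card=800; try (C,hash)→600, (A,nl_idx)→980, (A,merge)→1940, (C,merge)→2120, (A,hash)→3240, (A,nl)→4020 …(+1); best=600 via (C,hash)
  {BCD}: card=3000; try (C,hash)→2170, (B,hash)→2420, (C,merge)→9590, (B,nl_idx)→9700, (B,merge)→12120, (C,nl)→16220 …(+1); best=2170 via (C,hash)
  {ACD}: card=40000; try (A,hash)→4900, (D,hash)→5400, (D,merge)→11650, (A,merge)→13500, (A,nl_idx)→48700, (D,nl)→200600 …(+1); best=4900 via (A,hash)
  {ABCD}: card=120000; try (A,hash)→8370, (A,merge)→42970, (B,hash)→45620, (A,nl_idx)→146170, (B,nl_idx)→364900, (A,nl)→602170 …(+2); best=8370 via (A,hash)

8370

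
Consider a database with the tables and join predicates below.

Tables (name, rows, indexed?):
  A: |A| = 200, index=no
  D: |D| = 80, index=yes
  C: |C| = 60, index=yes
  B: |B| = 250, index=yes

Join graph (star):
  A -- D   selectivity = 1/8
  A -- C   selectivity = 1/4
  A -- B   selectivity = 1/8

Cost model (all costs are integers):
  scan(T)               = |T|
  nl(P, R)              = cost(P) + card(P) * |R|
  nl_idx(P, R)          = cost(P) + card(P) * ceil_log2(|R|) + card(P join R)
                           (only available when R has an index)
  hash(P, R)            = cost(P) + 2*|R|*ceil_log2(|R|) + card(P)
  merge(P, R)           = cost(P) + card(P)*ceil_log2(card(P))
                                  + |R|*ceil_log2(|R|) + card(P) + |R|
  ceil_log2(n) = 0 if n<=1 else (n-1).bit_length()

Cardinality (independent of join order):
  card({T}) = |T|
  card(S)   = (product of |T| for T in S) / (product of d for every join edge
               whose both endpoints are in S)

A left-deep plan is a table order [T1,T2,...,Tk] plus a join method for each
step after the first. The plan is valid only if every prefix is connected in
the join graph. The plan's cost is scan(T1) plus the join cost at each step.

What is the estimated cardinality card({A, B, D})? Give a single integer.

Tables in S: A(200), B(250), D(80)
Edges inside S: A-D(d=8), A-B(d=8)
numerator = 200 * 250 * 80 = 4000000
denominator = 8 * 8 = 64
card(S) = 4000000 / 64 = 62500

62500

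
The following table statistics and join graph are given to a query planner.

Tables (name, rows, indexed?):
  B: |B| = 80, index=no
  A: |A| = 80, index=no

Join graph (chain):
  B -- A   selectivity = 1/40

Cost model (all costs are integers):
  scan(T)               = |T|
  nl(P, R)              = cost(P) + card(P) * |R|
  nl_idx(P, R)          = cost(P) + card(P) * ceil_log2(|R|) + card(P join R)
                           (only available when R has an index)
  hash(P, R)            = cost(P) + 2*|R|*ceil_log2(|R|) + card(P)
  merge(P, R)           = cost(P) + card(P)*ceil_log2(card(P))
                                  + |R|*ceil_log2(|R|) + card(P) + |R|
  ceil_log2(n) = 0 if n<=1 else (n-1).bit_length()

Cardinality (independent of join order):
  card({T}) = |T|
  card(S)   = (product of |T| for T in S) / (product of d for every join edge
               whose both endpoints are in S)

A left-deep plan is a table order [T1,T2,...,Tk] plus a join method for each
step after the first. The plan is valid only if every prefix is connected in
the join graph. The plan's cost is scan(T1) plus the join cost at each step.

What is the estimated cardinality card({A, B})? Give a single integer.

160

Tables in S: A(80), B(80)
Edges inside S: B-A(d=40)
numerator = 80 * 80 = 6400
denominator = 40 = 40
card(S) = 6400 / 40 = 160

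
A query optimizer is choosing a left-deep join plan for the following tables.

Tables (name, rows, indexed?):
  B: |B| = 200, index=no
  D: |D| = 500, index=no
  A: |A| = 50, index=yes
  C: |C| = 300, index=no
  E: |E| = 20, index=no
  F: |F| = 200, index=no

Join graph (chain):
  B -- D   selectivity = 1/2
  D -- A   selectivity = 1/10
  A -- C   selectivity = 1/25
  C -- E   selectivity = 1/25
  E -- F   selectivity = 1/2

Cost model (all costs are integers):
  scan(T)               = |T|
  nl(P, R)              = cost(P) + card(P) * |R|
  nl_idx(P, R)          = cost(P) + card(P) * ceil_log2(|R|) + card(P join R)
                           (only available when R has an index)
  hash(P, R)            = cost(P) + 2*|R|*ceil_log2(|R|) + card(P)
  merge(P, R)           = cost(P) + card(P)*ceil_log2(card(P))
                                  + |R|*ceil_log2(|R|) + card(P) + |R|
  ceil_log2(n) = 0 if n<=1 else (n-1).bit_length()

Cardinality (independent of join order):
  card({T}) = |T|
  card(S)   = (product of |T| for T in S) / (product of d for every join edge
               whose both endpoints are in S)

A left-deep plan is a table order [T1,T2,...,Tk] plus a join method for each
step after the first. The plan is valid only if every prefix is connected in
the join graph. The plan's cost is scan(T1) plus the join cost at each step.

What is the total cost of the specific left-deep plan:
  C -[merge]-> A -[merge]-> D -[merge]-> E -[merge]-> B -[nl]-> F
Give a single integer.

480881170

step 1: scan C: cost=300, card=300
step 2: join A via merge
    card(P join A) = 300*50/(25) = 600
    cost = 300 + 300*9 + 50*6 + 300 + 50 = 3650
step 3: join D via merge
    card(P join D) = 600*500/(10) = 30000
    cost = 3650 + 600*10 + 500*9 + 600 + 500 = 15250
step 4: join E via merge
    card(P join E) = 30000*20/(25) = 24000
    cost = 15250 + 30000*15 + 20*5 + 30000 + 20 = 495370
step 5: join B via merge
    card(P join B) = 24000*200/(2) = 2400000
    cost = 495370 + 24000*15 + 200*8 + 24000 + 200 = 881170
step 6: join F via nl
    card(P join F) = 2400000*200/(2) = 240000000
    cost = 881170 + 2400000*200 = 480881170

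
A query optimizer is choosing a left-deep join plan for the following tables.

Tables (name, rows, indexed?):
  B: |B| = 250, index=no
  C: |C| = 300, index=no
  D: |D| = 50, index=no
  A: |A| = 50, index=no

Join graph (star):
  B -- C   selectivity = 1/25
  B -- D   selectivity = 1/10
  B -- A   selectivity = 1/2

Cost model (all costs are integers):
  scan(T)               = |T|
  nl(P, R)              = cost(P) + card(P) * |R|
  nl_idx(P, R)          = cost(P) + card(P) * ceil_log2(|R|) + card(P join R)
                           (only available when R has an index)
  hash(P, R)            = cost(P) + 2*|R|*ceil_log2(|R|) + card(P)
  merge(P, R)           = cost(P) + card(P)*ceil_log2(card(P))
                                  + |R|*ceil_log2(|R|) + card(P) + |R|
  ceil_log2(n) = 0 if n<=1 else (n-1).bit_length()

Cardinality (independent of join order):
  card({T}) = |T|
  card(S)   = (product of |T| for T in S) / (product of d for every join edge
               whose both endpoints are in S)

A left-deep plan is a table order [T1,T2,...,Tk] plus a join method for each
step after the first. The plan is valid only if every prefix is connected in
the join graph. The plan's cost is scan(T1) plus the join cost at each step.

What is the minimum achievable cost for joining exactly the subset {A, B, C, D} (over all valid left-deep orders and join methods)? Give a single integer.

23350

Selinger DP over subsets of {A,B,C,D}:
  {B}: scan cost=250, card=250
  {C}: scan cost=300, card=300
  {D}: scan cost=50, card=50
  {A}: scan cost=50, card=50
  {BC}: card=3000; try (B,hash)→4600, (C,merge)→5500, (B,merge)→5550, (C,hash)→5900, (C,nl)→75250, (B,nl)→75300; best=4600 via (B,hash)
  {BD}: card=1250; try (D,hash)→1100, (B,merge)→2650, (D,merge)→2850, (B,hash)→4100, (B,nl)→12550, (D,nl)→12750; best=1100 via (D,hash)
  {AB}: card=6250; try (A,hash)→1100, (B,merge)→2650, (A,merge)→2850, (B,hash)→4100, (B,nl)→12550, (A,nl)→12750; best=1100 via (A,hash)
  {BCD}: card=15000; try (C,hash)→7750, (D,hash)→8200, (C,merge)→19100, (D,merge)→43950, (D,nl)→154600, (C,nl)→376100; best=7750 via (C,hash)
  {ABC}: card=75000; try (A,hash)→8200, (C,hash)→12750, (A,merge)→43950, (C,merge)→91600, (A,nl)→154600, (C,nl)→1876100; best=8200 via (A,hash)
  {ABD}: card=31250; try (A,hash)→2950, (D,hash)→7950, (A,merge)→16450, (A,nl)→63600, (D,merge)→88950, (D,nl)→313600; best=2950 via (A,hash)
  {ABCD}: card=375000; try (A,hash)→23350, (C,hash)→39600, (D,hash)→83800, (A,merge)→233100, (C,merge)→505950, (A,nl)→757750 …(+3); best=23350 via (A,hash)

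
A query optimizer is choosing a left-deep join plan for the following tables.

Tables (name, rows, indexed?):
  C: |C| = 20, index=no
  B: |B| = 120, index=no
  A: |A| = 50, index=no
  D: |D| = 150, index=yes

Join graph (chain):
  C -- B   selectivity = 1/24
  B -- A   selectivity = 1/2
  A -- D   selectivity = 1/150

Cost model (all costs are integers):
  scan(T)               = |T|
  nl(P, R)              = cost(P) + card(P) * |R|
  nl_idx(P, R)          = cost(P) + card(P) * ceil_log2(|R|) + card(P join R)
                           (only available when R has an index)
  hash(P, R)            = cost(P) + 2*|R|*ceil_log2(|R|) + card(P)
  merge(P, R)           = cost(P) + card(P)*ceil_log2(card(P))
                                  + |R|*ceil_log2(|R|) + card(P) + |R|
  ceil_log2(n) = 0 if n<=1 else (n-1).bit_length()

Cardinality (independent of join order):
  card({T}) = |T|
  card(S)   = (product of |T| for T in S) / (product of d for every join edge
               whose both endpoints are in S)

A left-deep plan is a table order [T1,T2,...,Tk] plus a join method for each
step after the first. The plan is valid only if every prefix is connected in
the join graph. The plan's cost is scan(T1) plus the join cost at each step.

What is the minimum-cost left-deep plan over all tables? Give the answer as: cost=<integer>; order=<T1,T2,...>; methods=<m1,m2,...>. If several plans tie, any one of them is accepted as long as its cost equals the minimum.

cost=5010; order=A,D,B,C; methods=nl_idx,merge,hash

Selinger DP (subsets sized 1..n):
  {C}: scan cost=20, card=20
  {B}: scan cost=120, card=120
  {A}: scan cost=50, card=50
  {D}: scan cost=150, card=150
  {BC}: card=100; try (C,hash)→440, (B,merge)→1100, (C,merge)→1200, (B,hash)→1720, (B,nl)→2420, (C,nl)→2520; best=440 via (C,hash)
  {AB}: card=3000; try (A,hash)→840, (B,merge)→1360, (A,merge)→1430, (B,hash)→1780, (B,nl)→6050, (A,nl)→6120; best=840 via (A,hash)
  {AD}: card=50; try (D,nl_idx)→500, (A,hash)→900, (D,merge)→1750, (A,merge)→1850, (D,hash)→2500, (D,nl)→7550 …(+1); best=500 via (D,nl_idx)
  {ABC}: card=2500; try (A,hash)→1140, (A,merge)→1590, (C,hash)→4040, (A,nl)→5440, (C,merge)→39960, (C,nl)→60840; best=1140 via (A,hash)
  {ABD}: card=3000; try (B,merge)→1810, (B,hash)→2230, (D,hash)→6240, (B,nl)→6500, (D,nl_idx)→27840, (D,merge)→41190 …(+1); best=1810 via (B,merge)
  {ABCD}: card=2500; try (C,hash)→5010, (D,hash)→6040, (D,nl_idx)→23640, (D,merge)→34990, (C,merge)→40930, (C,nl)→61810 …(+1); best=5010 via (C,hash)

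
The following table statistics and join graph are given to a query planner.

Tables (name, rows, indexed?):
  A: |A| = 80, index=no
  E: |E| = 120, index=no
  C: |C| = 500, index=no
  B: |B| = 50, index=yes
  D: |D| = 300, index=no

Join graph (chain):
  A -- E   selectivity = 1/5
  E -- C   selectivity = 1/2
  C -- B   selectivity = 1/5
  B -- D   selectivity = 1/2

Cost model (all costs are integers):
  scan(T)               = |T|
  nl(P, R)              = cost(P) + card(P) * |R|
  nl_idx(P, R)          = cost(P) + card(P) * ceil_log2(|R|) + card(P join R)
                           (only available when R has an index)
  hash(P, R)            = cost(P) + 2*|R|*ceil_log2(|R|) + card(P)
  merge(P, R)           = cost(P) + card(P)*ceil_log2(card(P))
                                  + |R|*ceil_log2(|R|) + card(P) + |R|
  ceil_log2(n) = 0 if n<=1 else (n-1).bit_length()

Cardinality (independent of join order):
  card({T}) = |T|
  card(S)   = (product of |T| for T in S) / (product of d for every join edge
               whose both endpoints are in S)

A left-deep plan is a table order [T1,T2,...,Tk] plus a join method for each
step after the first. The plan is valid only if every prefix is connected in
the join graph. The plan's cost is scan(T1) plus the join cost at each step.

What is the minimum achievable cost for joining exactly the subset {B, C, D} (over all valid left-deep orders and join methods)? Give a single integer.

12000

Selinger DP over subsets of {B,C,D}:
  {C}: scan cost=500, card=500
  {B}: scan cost=50, card=50
  {D}: scan cost=300, card=300
  {BC}: card=5000; try (B,hash)→1600, (C,merge)→5400, (B,merge)→5850, (B,nl_idx)→8500, (C,hash)→9100, (C,nl)→25050 …(+1); best=1600 via (B,hash)
  {BD}: card=7500; try (B,hash)→1200, (D,merge)→3400, (B,merge)→3650, (D,hash)→5500, (B,nl_idx)→9600, (D,nl)→15050 …(+1); best=1200 via (B,hash)
  {BCD}: card=750000; try (D,hash)→12000, (C,hash)→17700, (D,merge)→74600, (C,merge)→111200, (D,nl)→1501600, (C,nl)→3751200; best=12000 via (D,hash)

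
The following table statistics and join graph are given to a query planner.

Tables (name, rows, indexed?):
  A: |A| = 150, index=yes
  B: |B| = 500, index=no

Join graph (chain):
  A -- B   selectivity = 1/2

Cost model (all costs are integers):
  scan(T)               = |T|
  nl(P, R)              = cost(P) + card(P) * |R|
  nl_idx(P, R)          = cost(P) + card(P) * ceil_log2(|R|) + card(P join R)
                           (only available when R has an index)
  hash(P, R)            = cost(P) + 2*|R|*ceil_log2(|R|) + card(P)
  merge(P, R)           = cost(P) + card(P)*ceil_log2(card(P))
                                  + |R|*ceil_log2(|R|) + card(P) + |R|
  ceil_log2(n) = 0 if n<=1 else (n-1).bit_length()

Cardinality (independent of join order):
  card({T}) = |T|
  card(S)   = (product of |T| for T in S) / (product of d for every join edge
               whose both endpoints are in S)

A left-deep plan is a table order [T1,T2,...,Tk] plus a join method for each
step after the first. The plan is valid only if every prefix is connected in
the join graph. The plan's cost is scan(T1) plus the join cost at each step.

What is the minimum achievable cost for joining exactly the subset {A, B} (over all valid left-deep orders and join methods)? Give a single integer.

Selinger DP over subsets of {A,B}:
  {A}: scan cost=150, card=150
  {B}: scan cost=500, card=500
  {AB}: card=37500; try (A,hash)→3400, (B,merge)→6500, (A,merge)→6850, (B,hash)→9300, (A,nl_idx)→42000, (B,nl)→75150 …(+1); best=3400 via (A,hash)

3400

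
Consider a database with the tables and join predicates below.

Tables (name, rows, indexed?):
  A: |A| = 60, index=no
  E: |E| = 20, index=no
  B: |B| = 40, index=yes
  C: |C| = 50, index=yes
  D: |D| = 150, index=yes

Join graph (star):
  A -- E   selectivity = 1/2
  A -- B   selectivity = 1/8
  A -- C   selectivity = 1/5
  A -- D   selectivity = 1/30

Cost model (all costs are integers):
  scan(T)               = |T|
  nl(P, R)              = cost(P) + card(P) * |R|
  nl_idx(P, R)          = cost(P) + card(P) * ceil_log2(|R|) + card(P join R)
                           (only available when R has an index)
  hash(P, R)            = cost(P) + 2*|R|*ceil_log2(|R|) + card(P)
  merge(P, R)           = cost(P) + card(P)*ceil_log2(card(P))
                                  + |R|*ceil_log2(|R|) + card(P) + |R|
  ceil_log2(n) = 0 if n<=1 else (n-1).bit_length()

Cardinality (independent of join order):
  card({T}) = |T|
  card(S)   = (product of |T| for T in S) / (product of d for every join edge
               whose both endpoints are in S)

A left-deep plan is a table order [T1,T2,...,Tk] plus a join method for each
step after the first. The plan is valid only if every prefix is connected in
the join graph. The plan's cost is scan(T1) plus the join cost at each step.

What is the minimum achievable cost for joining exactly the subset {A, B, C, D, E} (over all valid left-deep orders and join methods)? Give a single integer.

18920

Selinger DP over subsets of {A,B,C,D,E}:
  {A}: scan cost=60, card=60
  {E}: scan cost=20, card=20
  {B}: scan cost=40, card=40
  {C}: scan cost=50, card=50
  {D}: scan cost=150, card=150
  {AE}: card=600; try (E,hash)→320, (A,merge)→560, (E,merge)→600, (A,hash)→760, (A,nl)→1220, (E,nl)→1260; best=320 via (E,hash)
  {AB}: card=300; try (B,hash)→600, (B,nl_idx)→720, (A,merge)→740, (B,merge)→760, (A,hash)→800, (A,nl)→2440 …(+1); best=600 via (B,hash)
  {AC}: card=600; try (C,hash)→720, (A,hash)→820, (A,merge)→820, (C,merge)→830, (C,nl_idx)→1020, (A,nl)→3050 …(+1); best=720 via (C,hash)
  {AD}: card=300; try (D,nl_idx)→840, (A,hash)→1020, (D,merge)→1830, (A,merge)→1920, (D,hash)→2520, (D,nl)→9060 …(+1); best=840 via (D,nl_idx)
  {ABE}: card=3000; try (E,hash)→1100, (B,hash)→1400, (E,merge)→3720, (E,nl)→6600, (B,nl_idx)→6920, (B,merge)→7200 …(+1); best=1100 via (E,hash)
  {ACE}: card=6000; try (E,hash)→1520, (C,hash)→1520, (C,merge)→7270, (E,merge)→7440, (C,nl_idx)→9920, (E,nl)→12720 …(+1); best=1520 via (E,hash)
  {ADE}: card=3000; try (E,hash)→1340, (D,hash)→3320, (E,merge)→3960, (E,nl)→6840, (D,nl_idx)→8120, (D,merge)→8270 …(+1); best=1340 via (E,hash)
  {ABC}: card=3000; try (C,hash)→1500, (B,hash)→1800, (C,merge)→3950, (C,nl_idx)→5400, (B,nl_idx)→7320, (B,merge)→7600 …(+2); best=1500 via (C,hash)
  {ABD}: card=1500; try (B,hash)→1620, (D,hash)→3300, (B,merge)→4120, (B,nl_idx)→4140, (D,nl_idx)→4500, (D,merge)→4950 …(+2); best=1620 via (B,hash)
  {ACD}: card=3000; try (C,hash)→1740, (D,hash)→3720, (C,merge)→4190, (C,nl_idx)→5640, (D,nl_idx)→8520, (D,merge)→8670 …(+2); best=1740 via (C,hash)
  {ABCE}: card=30000; try (E,hash)→4700, (C,hash)→4700, (B,hash)→8000, (C,merge)→40450, (E,merge)→40620, (C,nl_idx)→49100 …(+5); best=4700 via (E,hash)
  {ABDE}: card=15000; try (E,hash)→3320, (B,hash)→4820, (D,hash)→6500, (E,merge)→19740, (E,nl)→31620, (B,nl_idx)→34340 …(+5); best=3320 via (E,hash)
  {ACDE}: card=30000; try (E,hash)→4940, (C,hash)→4940, (D,hash)→9920, (C,merge)→40690, (E,merge)→40860, (C,nl_idx)→49340 …(+5); best=4940 via (E,hash)
  {ABCD}: card=15000; try (C,hash)→3720, (B,hash)→5220, (D,hash)→6900, (C,merge)→19970, (C,nl_idx)→25620, (B,nl_idx)→34740 …(+6); best=3720 via (C,hash)
  {ABCDE}: card=150000; try (E,hash)→18920, (C,hash)→18920, (B,hash)→35420, (D,hash)→37100, (C,merge)→228670, (E,merge)→228840 …(+9); best=18920 via (E,hash)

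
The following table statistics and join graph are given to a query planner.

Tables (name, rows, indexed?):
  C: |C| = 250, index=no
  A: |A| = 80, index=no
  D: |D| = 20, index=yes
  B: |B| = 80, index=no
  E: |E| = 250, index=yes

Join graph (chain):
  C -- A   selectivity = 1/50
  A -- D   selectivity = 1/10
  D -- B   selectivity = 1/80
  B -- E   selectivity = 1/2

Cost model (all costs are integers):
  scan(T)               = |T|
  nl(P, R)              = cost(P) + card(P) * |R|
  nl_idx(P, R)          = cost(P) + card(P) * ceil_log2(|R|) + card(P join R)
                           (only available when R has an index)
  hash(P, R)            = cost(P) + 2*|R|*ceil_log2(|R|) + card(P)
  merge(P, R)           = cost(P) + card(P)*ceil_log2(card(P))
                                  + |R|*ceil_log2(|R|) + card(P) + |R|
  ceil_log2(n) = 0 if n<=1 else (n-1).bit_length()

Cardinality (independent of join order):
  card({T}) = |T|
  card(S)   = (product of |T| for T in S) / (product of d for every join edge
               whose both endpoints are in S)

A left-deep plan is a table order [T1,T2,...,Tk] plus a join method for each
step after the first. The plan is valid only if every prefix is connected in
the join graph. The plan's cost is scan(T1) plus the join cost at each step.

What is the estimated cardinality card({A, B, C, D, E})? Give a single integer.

Tables in S: A(80), B(80), C(250), D(20), E(250)
Edges inside S: C-A(d=50), A-D(d=10), D-B(d=80), B-E(d=2)
numerator = 80 * 80 * 250 * 20 * 250 = 8000000000
denominator = 50 * 10 * 80 * 2 = 80000
card(S) = 8000000000 / 80000 = 100000

100000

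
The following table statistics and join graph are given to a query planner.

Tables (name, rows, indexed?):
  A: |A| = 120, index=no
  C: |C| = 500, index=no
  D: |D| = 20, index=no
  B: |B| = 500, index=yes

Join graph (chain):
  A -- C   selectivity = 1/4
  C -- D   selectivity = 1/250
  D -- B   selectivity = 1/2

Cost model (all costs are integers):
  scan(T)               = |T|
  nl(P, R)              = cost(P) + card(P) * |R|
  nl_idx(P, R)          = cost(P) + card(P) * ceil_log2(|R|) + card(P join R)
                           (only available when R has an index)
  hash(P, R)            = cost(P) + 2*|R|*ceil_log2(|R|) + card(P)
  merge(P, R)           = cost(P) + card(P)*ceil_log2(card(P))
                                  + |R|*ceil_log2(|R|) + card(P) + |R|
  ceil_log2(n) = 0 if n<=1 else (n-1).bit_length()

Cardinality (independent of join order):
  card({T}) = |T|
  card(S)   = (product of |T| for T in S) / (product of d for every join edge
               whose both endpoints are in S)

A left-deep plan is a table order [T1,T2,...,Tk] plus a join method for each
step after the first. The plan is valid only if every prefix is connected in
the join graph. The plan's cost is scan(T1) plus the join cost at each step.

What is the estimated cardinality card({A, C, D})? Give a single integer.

1200

Tables in S: A(120), C(500), D(20)
Edges inside S: A-C(d=4), C-D(d=250)
numerator = 120 * 500 * 20 = 1200000
denominator = 4 * 250 = 1000
card(S) = 1200000 / 1000 = 1200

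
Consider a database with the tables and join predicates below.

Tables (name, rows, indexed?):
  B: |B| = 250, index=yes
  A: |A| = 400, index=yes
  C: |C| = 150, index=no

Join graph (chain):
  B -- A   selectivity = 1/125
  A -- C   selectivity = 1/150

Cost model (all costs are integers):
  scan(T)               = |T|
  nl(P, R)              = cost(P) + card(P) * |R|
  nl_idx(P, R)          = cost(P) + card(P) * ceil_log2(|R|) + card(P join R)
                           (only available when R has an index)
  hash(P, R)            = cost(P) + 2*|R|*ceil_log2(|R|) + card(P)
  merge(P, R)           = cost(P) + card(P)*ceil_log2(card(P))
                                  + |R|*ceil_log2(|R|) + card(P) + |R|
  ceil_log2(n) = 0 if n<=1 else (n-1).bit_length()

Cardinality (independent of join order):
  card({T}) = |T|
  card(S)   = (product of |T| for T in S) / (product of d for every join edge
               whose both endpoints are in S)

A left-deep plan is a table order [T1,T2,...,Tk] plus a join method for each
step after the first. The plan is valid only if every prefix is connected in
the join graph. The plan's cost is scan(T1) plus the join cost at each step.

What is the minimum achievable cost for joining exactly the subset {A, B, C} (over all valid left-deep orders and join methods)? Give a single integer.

5900

Selinger DP over subsets of {A,B,C}:
  {B}: scan cost=250, card=250
  {A}: scan cost=400, card=400
  {C}: scan cost=150, card=150
  {AB}: card=800; try (A,nl_idx)→3300, (B,nl_idx)→4400, (B,hash)→4800, (A,merge)→6500, (B,merge)→6650, (A,hash)→7700 …(+2); best=3300 via (A,nl_idx)
  {AC}: card=400; try (A,nl_idx)→1900, (C,hash)→3200, (A,merge)→5500, (C,merge)→5750, (A,hash)→7500, (A,nl)→60150 …(+1); best=1900 via (A,nl_idx)
  {ABC}: card=800; try (B,nl_idx)→5900, (B,hash)→6300, (C,hash)→6500, (B,merge)→8150, (C,merge)→13450, (B,nl)→101900 …(+1); best=5900 via (B,nl_idx)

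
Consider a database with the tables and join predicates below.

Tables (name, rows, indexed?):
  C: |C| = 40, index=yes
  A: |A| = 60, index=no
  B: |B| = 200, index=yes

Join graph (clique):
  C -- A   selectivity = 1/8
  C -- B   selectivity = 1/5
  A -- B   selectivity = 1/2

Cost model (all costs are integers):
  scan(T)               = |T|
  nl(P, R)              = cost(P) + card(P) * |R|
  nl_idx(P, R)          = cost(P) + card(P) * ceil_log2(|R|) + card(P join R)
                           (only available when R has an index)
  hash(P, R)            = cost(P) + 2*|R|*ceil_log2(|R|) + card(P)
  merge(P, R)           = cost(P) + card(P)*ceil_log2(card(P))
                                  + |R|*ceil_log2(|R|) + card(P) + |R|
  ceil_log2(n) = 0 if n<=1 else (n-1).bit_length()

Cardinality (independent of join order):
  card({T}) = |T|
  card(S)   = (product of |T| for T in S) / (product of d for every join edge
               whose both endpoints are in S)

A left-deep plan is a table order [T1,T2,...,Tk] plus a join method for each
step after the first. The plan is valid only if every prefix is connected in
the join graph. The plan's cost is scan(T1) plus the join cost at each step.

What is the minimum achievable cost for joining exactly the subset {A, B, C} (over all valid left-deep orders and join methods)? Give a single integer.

3200

Selinger DP over subsets of {A,B,C}:
  {C}: scan cost=40, card=40
  {A}: scan cost=60, card=60
  {B}: scan cost=200, card=200
  {AC}: card=300; try (C,hash)→600, (C,nl_idx)→720, (A,merge)→740, (C,merge)→760, (A,hash)→800, (A,nl)→2440 …(+1); best=600 via (C,hash)
  {BC}: card=1600; try (C,hash)→880, (B,nl_idx)→1960, (B,merge)→2120, (C,merge)→2280, (C,nl_idx)→3000, (B,hash)→3280 …(+2); best=880 via (C,hash)
  {AB}: card=6000; try (A,hash)→1120, (B,merge)→2280, (A,merge)→2420, (B,hash)→3320, (B,nl_idx)→6540, (B,nl)→12060 …(+1); best=1120 via (A,hash)
  {ABC}: card=6000; try (A,hash)→3200, (B,hash)→4100, (B,merge)→5400, (C,hash)→7600, (B,nl_idx)→9000, (A,merge)→20500 …(+5); best=3200 via (A,hash)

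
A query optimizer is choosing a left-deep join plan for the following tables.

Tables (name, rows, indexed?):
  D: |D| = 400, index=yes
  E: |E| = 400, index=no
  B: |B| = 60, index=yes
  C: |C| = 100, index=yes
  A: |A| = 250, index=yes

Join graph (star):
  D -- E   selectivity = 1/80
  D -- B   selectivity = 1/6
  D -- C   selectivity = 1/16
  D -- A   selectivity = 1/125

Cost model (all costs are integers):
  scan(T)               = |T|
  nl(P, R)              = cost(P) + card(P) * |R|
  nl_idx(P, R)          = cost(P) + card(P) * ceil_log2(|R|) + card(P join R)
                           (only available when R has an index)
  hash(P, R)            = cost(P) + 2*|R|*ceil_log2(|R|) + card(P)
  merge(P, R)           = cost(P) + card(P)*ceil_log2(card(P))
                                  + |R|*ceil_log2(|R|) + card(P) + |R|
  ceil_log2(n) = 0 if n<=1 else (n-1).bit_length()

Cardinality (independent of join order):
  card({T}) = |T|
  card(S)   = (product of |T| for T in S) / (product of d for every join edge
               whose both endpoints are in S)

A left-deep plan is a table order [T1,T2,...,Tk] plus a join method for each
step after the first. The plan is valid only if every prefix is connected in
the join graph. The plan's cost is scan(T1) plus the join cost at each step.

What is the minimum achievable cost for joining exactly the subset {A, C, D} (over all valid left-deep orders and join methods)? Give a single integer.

Selinger DP over subsets of {A,C,D}:
  {D}: scan cost=400, card=400
  {C}: scan cost=100, card=100
  {A}: scan cost=250, card=250
  {CD}: card=2500; try (C,hash)→2200, (D,nl_idx)→3500, (D,merge)→4900, (C,merge)→5200, (C,nl_idx)→5700, (D,hash)→7400 …(+2); best=2200 via (C,hash)
  {AD}: card=800; try (D,nl_idx)→3300, (A,nl_idx)→4400, (A,hash)→4800, (D,merge)→6500, (A,merge)→6650, (D,hash)→7700 …(+2); best=3300 via (D,nl_idx)
  {ACD}: card=5000; try (C,hash)→5500, (A,hash)→8700, (C,merge)→12900, (C,nl_idx)→13900, (A,nl_idx)→27200, (A,merge)→36950 …(+2); best=5500 via (C,hash)

5500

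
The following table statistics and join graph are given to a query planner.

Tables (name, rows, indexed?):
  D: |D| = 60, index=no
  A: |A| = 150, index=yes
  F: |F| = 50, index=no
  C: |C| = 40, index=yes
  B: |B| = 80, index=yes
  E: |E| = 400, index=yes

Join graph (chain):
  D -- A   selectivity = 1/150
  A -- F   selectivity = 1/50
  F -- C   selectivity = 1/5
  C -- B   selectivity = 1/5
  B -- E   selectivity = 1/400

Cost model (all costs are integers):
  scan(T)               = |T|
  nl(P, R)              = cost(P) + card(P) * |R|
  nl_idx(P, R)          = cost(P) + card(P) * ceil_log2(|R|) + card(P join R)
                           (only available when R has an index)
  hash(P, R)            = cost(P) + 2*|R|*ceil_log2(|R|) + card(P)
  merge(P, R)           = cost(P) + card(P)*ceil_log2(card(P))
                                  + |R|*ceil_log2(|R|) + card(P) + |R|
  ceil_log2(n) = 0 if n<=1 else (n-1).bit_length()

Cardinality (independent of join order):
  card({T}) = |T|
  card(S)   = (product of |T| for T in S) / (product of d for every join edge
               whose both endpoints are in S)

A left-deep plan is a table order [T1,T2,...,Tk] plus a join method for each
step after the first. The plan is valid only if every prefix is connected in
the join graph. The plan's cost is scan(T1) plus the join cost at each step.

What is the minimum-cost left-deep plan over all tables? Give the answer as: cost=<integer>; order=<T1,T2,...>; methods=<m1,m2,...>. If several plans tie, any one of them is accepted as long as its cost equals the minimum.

Selinger DP (subsets sized 1..n):
  {D}: scan cost=60, card=60
  {A}: scan cost=150, card=150
  {F}: scan cost=50, card=50
  {C}: scan cost=40, card=40
  {B}: scan cost=80, card=80
  {E}: scan cost=400, card=400
  {AD}: card=60; try (A,nl_idx)→600, (D,hash)→1020, (A,merge)→1830, (D,merge)→1920, (A,hash)→2520, (A,nl)→9060 …(+1); best=600 via (A,nl_idx)
  {AF}: card=150; try (A,nl_idx)→600, (F,hash)→900, (A,merge)→1750, (F,merge)→1850, (A,hash)→2500, (A,nl)→7550 …(+1); best=600 via (A,nl_idx)
  {CF}: card=400; try (C,hash)→580, (F,merge)→670, (F,hash)→680, (C,merge)→680, (C,nl_idx)→750, (F,nl)→2040 …(+1); best=580 via (C,hash)
  {BC}: card=640; try (C,hash)→640, (B,merge)→960, (B,nl_idx)→960, (C,merge)→1000, (C,nl_idx)→1200, (B,hash)→1200 …(+2); best=640 via (C,hash)
  {BE}: card=80; try (E,nl_idx)→880, (B,hash)→1920, (B,nl_idx)→3280, (E,merge)→4720, (B,merge)→5040, (E,hash)→7360 …(+2); best=880 via (E,nl_idx)
  {ADF}: card=60; try (F,hash)→1260, (F,merge)→1370, (D,hash)→1470, (D,merge)→2370, (F,nl)→3600, (D,nl)→9600; best=1260 via (F,hash)
  {ACF}: card=1200; try (C,hash)→1230, (C,merge)→2230, (C,nl_idx)→2700, (A,hash)→3380, (A,nl_idx)→4980, (A,merge)→5930 …(+2); best=1230 via (C,hash)
  {BCF}: card=6400; try (F,hash)→1880, (B,hash)→2100, (B,merge)→5220, (F,merge)→8030, (B,nl_idx)→9780, (B,nl)→32580 …(+1); best=1880 via (F,hash)
  {BCE}: card=640; try (C,hash)→1440, (C,merge)→1800, (C,nl_idx)→2000, (C,nl)→4080, (E,nl_idx)→7040, (E,hash)→8480 …(+2); best=1440 via (C,hash)
  {ACDF}: card=480; try (C,hash)→1800, (C,merge)→1960, (C,nl_idx)→2100, (D,hash)→3150, (C,nl)→3660, (D,merge)→16050 …(+1); best=1800 via (C,hash)
  {ABCF}: card=19200; try (B,hash)→3550, (A,hash)→10680, (B,merge)→16270, (B,nl_idx)→28830, (A,nl_idx)→72280, (A,merge)→92830 …(+2); best=3550 via (B,hash)
  {BCEF}: card=6400; try (F,hash)→2680, (F,merge)→8830, (E,hash)→15480, (F,nl)→33440, (E,nl_idx)→65880, (E,merge)→95480 …(+1); best=2680 via (F,hash)
  {ABCDF}: card=7680; try (B,hash)→3400, (B,merge)→7240, (B,nl_idx)→12840, (D,hash)→23470, (B,nl)→40200, (D,merge)→311170 …(+1); best=3400 via (B,hash)
  {ABCEF}: card=19200; try (A,hash)→11480, (E,hash)→29950, (A,nl_idx)→73080, (A,merge)→93630, (E,nl_idx)→195550, (E,merge)→314750 …(+2); best=11480 via (A,hash)
  {ABCDEF}: card=7680; try (E,hash)→18280, (D,hash)→31400, (E,nl_idx)→80200, (E,merge)→114920, (D,merge)→319100, (D,nl)→1163480 …(+1); best=18280 via (E,hash)

cost=18280; order=D,A,F,C,B,E; methods=nl_idx,hash,hash,hash,hash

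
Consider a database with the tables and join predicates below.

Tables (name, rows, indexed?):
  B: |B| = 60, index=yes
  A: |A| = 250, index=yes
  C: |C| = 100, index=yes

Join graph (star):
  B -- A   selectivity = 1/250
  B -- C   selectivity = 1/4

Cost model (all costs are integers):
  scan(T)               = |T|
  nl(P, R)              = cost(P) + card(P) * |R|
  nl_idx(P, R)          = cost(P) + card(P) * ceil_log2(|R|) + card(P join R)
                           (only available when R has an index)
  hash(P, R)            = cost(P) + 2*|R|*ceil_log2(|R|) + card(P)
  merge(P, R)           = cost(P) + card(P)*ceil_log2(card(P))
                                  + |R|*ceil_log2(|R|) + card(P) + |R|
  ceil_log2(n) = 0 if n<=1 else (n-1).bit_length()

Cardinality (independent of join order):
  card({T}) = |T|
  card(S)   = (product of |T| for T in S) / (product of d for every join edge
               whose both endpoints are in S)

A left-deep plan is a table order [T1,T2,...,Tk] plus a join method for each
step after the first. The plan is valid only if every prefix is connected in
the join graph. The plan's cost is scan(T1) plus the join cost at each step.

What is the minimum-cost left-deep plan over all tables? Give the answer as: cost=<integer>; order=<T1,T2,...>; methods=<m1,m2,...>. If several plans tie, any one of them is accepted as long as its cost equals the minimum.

Selinger DP (subsets sized 1..n):
  {B}: scan cost=60, card=60
  {A}: scan cost=250, card=250
  {C}: scan cost=100, card=100
  {AB}: card=60; try (A,nl_idx)→600, (B,hash)→1220, (B,nl_idx)→1810, (A,merge)→2730, (B,merge)→2920, (A,hash)→4120 …(+2); best=600 via (A,nl_idx)
  {BC}: card=1500; try (B,hash)→920, (C,merge)→1280, (B,merge)→1320, (C,hash)→1520, (C,nl_idx)→1980, (B,nl_idx)→2200 …(+2); best=920 via (B,hash)
  {ABC}: card=1500; try (C,merge)→1820, (C,hash)→2060, (C,nl_idx)→2520, (A,hash)→6420, (C,nl)→6600, (A,nl_idx)→14420 …(+2); best=1820 via (C,merge)

cost=1820; order=B,A,C; methods=nl_idx,merge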